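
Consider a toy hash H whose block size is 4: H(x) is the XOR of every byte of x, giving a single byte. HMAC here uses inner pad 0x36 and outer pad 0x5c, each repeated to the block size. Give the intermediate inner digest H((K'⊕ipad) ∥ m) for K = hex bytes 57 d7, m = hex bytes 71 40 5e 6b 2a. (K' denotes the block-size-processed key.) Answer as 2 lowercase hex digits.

Key hex bytes 57 d7 is 2 bytes ≤ B = 4; zero-pad to 4 bytes: K' = 57 d7 00 00.
K' ⊕ ipad = 61 e1 36 36.
Inner input = 61 e1 36 36 ∥ 71 40 5e 6b 2a.
Inner hash: XOR 61⊕e1⊕36⊕36⊕71⊕40⊕5e⊕6b⊕2a = ae.

ae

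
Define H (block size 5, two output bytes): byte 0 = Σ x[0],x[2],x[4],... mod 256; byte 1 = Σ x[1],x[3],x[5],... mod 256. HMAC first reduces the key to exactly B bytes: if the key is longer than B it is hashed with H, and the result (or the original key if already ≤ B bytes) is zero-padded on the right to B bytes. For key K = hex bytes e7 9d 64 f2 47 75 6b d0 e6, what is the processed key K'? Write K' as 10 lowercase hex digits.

e3d4000000

|K| = 9 > B = 5, so first hash the key.
H(K): even-index sum = 739 mod 256 = 227; odd-index sum = 724 mod 256 = 212 → e3 d4.
Zero-pad H(K) = e3 d4 to 5 bytes: K' = e3 d4 00 00 00.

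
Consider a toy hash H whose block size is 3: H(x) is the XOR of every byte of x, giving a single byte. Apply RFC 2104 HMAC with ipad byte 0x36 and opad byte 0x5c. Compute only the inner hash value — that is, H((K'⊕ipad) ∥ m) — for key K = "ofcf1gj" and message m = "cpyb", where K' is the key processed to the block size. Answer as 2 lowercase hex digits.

0e

Key "ofcf1gj" = 6f 66 63 66 31 67 6a is 7 bytes > B = 3, so hash it first: H(key) = 30, then zero-pad to 3 bytes: K' = 30 00 00.
K' ⊕ ipad = 06 36 36.
Inner input = 06 36 36 ∥ 63 70 79 62.
Inner hash: XOR 06⊕36⊕36⊕63⊕70⊕79⊕62 = 0e.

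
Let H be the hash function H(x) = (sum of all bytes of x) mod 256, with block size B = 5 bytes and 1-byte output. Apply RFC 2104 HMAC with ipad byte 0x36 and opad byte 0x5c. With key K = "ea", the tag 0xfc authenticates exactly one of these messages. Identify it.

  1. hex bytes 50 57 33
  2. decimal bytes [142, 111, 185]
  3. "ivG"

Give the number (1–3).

Key "ea" = 65 61 is 2 bytes ≤ B = 5; zero-pad to 5 bytes: K' = 65 61 00 00 00.
K' ⊕ ipad = 53 57 36 36 36; K' ⊕ opad = 39 3d 5c 5c 5c.
m1: inner = H(53 57 36 36 36 50 57 33) = 26; tag = H(39 3d 5c 5c 5c 26) = b0
m2: inner = H(53 57 36 36 36 8e 6f b9) = 02; tag = H(39 3d 5c 5c 5c 02) = 8c
m3: inner = H(53 57 36 36 36 69 76 47) = 72; tag = H(39 3d 5c 5c 5c 72) = fc ← matches

3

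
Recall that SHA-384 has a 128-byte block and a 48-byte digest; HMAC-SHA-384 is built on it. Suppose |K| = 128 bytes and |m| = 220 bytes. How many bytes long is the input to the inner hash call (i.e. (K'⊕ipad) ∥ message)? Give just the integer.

Key is 128 ≤ 128 bytes, zero-padded: |K'| = 128.
Inner input = (K'⊕ipad) ∥ m → 128 + 220 = 348 bytes.

348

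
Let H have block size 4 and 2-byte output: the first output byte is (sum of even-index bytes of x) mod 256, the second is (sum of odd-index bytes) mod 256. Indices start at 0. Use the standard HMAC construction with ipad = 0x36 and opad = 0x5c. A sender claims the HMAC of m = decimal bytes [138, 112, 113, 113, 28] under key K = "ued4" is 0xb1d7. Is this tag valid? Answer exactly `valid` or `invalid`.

Key "ued4" = 75 65 64 34 is exactly B = 4 bytes: K' = 75 65 64 34.
K' ⊕ ipad = 43 53 52 02; K' ⊕ opad = 29 39 38 68.
Inner hash: even-index sum = 428 mod 256 = 172; odd-index sum = 310 mod 256 = 54 → ac 36.
Outer hash (recomputed tag): even-index sum = 269 mod 256 = 13; odd-index sum = 215 mod 256 = 215 → 0d d7.
Recomputed tag = 0dd7; claimed = b1d7 → mismatch.

invalid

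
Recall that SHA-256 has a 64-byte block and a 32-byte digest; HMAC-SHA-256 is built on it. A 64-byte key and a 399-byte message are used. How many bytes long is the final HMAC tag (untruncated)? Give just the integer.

The tag is one SHA-256 digest: 32 bytes.

32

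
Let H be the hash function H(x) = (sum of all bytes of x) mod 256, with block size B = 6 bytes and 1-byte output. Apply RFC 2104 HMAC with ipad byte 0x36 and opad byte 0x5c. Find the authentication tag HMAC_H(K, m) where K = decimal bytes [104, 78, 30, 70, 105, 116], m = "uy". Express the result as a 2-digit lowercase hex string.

Key decimal bytes [104, 78, 30, 70, 105, 116] = 68 4e 1e 46 69 74 is exactly B = 6 bytes: K' = 68 4e 1e 46 69 74.
K' ⊕ ipad = 5e 78 28 70 5f 42.  K' ⊕ opad = 34 12 42 1a 35 28.
Inner input = (K'⊕ipad) ∥ m = 5e 78 28 70 5f 42 ∥ 75 79.
Inner hash: sum = 94+120+40+112+95+66+117+121 = 765; mod 256 = 253 → fd.
Outer input = (K'⊕opad) ∥ inner = 34 12 42 1a 35 28 ∥ fd.
Outer hash (tag): sum = 52+18+66+26+53+40+253 = 508; mod 256 = 252 → fc.

fc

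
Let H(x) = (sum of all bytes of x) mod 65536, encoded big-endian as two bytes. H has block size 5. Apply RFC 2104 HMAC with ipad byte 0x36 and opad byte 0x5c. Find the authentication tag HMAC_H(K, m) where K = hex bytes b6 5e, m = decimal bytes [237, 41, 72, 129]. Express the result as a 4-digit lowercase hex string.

Key hex bytes b6 5e is 2 bytes ≤ B = 5; zero-pad to 5 bytes: K' = b6 5e 00 00 00.
K' ⊕ ipad = 80 68 36 36 36.  K' ⊕ opad = ea 02 5c 5c 5c.
Inner input = (K'⊕ipad) ∥ m = 80 68 36 36 36 ∥ ed 29 48 81.
Inner hash: sum = 128+104+54+54+54+237+41+72+129 = 873 → 03 69.
Outer input = (K'⊕opad) ∥ inner = ea 02 5c 5c 5c ∥ 03 69.
Outer hash (tag): sum = 234+2+92+92+92+3+105 = 620 → 02 6c.

026c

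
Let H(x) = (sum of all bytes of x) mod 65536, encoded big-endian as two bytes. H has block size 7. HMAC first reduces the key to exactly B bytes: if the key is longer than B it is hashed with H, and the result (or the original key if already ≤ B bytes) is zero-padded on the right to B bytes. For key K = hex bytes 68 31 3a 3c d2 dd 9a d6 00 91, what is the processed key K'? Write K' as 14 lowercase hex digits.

|K| = 10 > B = 7, so first hash the key.
H(K): sum = 104+49+58+60+210+221+154+214+0+145 = 1215 → 04 bf.
Zero-pad H(K) = 04 bf to 7 bytes: K' = 04 bf 00 00 00 00 00.

04bf0000000000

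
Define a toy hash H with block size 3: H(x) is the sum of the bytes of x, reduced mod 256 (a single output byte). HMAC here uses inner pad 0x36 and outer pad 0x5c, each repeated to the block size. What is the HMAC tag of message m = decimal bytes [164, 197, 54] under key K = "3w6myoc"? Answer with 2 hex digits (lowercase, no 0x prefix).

Key "3w6myoc" = 33 77 36 6d 79 6f 63 is 7 bytes > B = 3, so hash it first: H(key) = 98, then zero-pad to 3 bytes: K' = 98 00 00.
K' ⊕ ipad = ae 36 36.  K' ⊕ opad = c4 5c 5c.
Inner input = (K'⊕ipad) ∥ m = ae 36 36 ∥ a4 c5 36.
Inner hash: sum = 174+54+54+164+197+54 = 697; mod 256 = 185 → b9.
Outer input = (K'⊕opad) ∥ inner = c4 5c 5c ∥ b9.
Outer hash (tag): sum = 196+92+92+185 = 565; mod 256 = 53 → 35.

35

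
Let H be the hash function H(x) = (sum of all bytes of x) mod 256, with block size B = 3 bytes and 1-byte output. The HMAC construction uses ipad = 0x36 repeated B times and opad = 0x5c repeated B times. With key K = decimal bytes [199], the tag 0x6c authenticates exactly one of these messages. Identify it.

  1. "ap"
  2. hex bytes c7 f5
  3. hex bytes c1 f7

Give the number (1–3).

2

Key decimal bytes [199] = c7 is 1 byte ≤ B = 3; zero-pad to 3 bytes: K' = c7 00 00.
K' ⊕ ipad = f1 36 36; K' ⊕ opad = 9b 5c 5c.
m1: inner = H(f1 36 36 61 70) = 2e; tag = H(9b 5c 5c 2e) = 81
m2: inner = H(f1 36 36 c7 f5) = 19; tag = H(9b 5c 5c 19) = 6c ← matches
m3: inner = H(f1 36 36 c1 f7) = 15; tag = H(9b 5c 5c 15) = 68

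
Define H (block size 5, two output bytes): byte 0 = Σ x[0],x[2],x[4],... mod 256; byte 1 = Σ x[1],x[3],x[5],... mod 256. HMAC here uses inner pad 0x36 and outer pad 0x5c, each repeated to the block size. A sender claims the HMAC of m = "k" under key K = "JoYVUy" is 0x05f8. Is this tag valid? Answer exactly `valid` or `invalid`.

valid

Key "JoYVUy" = 4a 6f 59 56 55 79 is 6 bytes > B = 5, so hash it first: H(key) = f8 3e, then zero-pad to 5 bytes: K' = f8 3e 00 00 00.
K' ⊕ ipad = ce 08 36 36 36; K' ⊕ opad = a4 62 5c 5c 5c.
Inner hash: even-index sum = 314 mod 256 = 58; odd-index sum = 169 mod 256 = 169 → 3a a9.
Outer hash (recomputed tag): even-index sum = 517 mod 256 = 5; odd-index sum = 248 mod 256 = 248 → 05 f8.
Recomputed tag = 05f8; claimed = 05f8 → match.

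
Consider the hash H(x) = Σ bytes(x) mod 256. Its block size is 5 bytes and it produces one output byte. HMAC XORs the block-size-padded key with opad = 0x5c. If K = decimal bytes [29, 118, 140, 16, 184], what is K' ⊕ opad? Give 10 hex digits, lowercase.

Key decimal bytes [29, 118, 140, 16, 184] = 1d 76 8c 10 b8 is exactly B = 5 bytes: K' = 1d 76 8c 10 b8.
XOR each byte with 0x5c: 1d⊕5c=41, 76⊕5c=2a, 8c⊕5c=d0, 10⊕5c=4c, b8⊕5c=e4.

412ad04ce4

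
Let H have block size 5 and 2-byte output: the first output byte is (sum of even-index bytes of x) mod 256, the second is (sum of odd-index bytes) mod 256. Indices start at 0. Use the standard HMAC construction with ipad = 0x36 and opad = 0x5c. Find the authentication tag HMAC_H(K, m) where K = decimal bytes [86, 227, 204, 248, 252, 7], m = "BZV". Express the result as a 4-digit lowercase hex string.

9c08

Key decimal bytes [86, 227, 204, 248, 252, 7] = 56 e3 cc f8 fc 07 is 6 bytes > B = 5, so hash it first: H(key) = 1e e2, then zero-pad to 5 bytes: K' = 1e e2 00 00 00.
K' ⊕ ipad = 28 d4 36 36 36.  K' ⊕ opad = 42 be 5c 5c 5c.
Inner input = (K'⊕ipad) ∥ m = 28 d4 36 36 36 ∥ 42 5a 56.
Inner hash: even-index sum = 238 mod 256 = 238; odd-index sum = 418 mod 256 = 162 → ee a2.
Outer input = (K'⊕opad) ∥ inner = 42 be 5c 5c 5c ∥ ee a2.
Outer hash (tag): even-index sum = 412 mod 256 = 156; odd-index sum = 520 mod 256 = 8 → 9c 08.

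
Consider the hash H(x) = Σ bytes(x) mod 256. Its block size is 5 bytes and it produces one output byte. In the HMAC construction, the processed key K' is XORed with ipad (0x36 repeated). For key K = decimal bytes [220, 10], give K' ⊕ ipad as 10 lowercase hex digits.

ea3c363636

Key decimal bytes [220, 10] = dc 0a is 2 bytes ≤ B = 5; zero-pad to 5 bytes: K' = dc 0a 00 00 00.
XOR each byte with 0x36: dc⊕36=ea, 0a⊕36=3c, 00⊕36=36, 00⊕36=36, 00⊕36=36.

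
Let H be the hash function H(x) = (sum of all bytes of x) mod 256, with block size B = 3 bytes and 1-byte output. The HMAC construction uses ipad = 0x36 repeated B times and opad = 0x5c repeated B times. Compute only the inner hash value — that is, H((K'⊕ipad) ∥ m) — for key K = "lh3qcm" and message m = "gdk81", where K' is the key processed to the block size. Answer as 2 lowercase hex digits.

89

Key "lh3qcm" = 6c 68 33 71 63 6d is 6 bytes > B = 3, so hash it first: H(key) = 48, then zero-pad to 3 bytes: K' = 48 00 00.
K' ⊕ ipad = 7e 36 36.
Inner input = 7e 36 36 ∥ 67 64 6b 38 31.
Inner hash: sum = 126+54+54+103+100+107+56+49 = 649; mod 256 = 137 → 89.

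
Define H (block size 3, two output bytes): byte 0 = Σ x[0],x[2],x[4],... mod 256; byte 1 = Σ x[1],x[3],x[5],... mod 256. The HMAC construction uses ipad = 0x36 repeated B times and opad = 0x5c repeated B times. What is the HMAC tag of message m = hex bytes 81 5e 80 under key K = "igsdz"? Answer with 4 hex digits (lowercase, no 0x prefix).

Key "igsdz" = 69 67 73 64 7a is 5 bytes > B = 3, so hash it first: H(key) = 56 cb, then zero-pad to 3 bytes: K' = 56 cb 00.
K' ⊕ ipad = 60 fd 36.  K' ⊕ opad = 0a 97 5c.
Inner input = (K'⊕ipad) ∥ m = 60 fd 36 ∥ 81 5e 80.
Inner hash: even-index sum = 244 mod 256 = 244; odd-index sum = 510 mod 256 = 254 → f4 fe.
Outer input = (K'⊕opad) ∥ inner = 0a 97 5c ∥ f4 fe.
Outer hash (tag): even-index sum = 356 mod 256 = 100; odd-index sum = 395 mod 256 = 139 → 64 8b.

648b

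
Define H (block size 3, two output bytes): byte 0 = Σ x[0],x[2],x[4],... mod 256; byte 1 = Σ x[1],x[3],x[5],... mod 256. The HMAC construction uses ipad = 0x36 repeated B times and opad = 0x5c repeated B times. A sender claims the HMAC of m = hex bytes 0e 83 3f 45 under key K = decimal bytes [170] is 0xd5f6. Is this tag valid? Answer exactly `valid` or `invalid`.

valid

Key decimal bytes [170] = aa is 1 byte ≤ B = 3; zero-pad to 3 bytes: K' = aa 00 00.
K' ⊕ ipad = 9c 36 36; K' ⊕ opad = f6 5c 5c.
Inner hash: even-index sum = 410 mod 256 = 154; odd-index sum = 131 mod 256 = 131 → 9a 83.
Outer hash (recomputed tag): even-index sum = 469 mod 256 = 213; odd-index sum = 246 mod 256 = 246 → d5 f6.
Recomputed tag = d5f6; claimed = d5f6 → match.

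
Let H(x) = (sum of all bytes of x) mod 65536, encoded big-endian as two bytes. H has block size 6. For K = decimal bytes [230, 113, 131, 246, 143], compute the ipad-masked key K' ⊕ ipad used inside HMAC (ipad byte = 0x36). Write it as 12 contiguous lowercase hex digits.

d047b5c0b936

Key decimal bytes [230, 113, 131, 246, 143] = e6 71 83 f6 8f is 5 bytes ≤ B = 6; zero-pad to 6 bytes: K' = e6 71 83 f6 8f 00.
XOR each byte with 0x36: e6⊕36=d0, 71⊕36=47, 83⊕36=b5, f6⊕36=c0, 8f⊕36=b9, 00⊕36=36.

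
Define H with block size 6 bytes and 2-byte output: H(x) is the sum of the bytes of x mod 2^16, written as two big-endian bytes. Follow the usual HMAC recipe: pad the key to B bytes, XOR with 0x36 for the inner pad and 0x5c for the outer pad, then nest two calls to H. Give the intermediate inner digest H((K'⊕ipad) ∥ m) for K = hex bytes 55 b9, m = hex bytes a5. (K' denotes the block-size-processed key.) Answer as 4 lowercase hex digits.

026f

Key hex bytes 55 b9 is 2 bytes ≤ B = 6; zero-pad to 6 bytes: K' = 55 b9 00 00 00 00.
K' ⊕ ipad = 63 8f 36 36 36 36.
Inner input = 63 8f 36 36 36 36 ∥ a5.
Inner hash: sum = 99+143+54+54+54+54+165 = 623 → 02 6f.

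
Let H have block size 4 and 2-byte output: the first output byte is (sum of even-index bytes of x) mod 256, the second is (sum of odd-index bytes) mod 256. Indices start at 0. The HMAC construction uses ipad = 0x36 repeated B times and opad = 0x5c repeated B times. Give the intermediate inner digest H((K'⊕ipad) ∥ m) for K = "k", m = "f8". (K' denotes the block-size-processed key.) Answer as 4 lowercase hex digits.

f9a4

Key "k" = 6b is 1 byte ≤ B = 4; zero-pad to 4 bytes: K' = 6b 00 00 00.
K' ⊕ ipad = 5d 36 36 36.
Inner input = 5d 36 36 36 ∥ 66 38.
Inner hash: even-index sum = 249 mod 256 = 249; odd-index sum = 164 mod 256 = 164 → f9 a4.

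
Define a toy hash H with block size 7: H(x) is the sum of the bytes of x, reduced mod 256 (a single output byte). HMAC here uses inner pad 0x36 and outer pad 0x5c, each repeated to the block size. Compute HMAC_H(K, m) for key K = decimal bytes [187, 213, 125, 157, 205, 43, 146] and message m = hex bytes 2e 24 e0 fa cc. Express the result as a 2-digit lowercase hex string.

42

Key decimal bytes [187, 213, 125, 157, 205, 43, 146] = bb d5 7d 9d cd 2b 92 is exactly B = 7 bytes: K' = bb d5 7d 9d cd 2b 92.
K' ⊕ ipad = 8d e3 4b ab fb 1d a4.  K' ⊕ opad = e7 89 21 c1 91 77 ce.
Inner input = (K'⊕ipad) ∥ m = 8d e3 4b ab fb 1d a4 ∥ 2e 24 e0 fa cc.
Inner hash: sum = 141+227+75+171+251+29+164+46+36+224+250+204 = 1818; mod 256 = 26 → 1a.
Outer input = (K'⊕opad) ∥ inner = e7 89 21 c1 91 77 ce ∥ 1a.
Outer hash (tag): sum = 231+137+33+193+145+119+206+26 = 1090; mod 256 = 66 → 42.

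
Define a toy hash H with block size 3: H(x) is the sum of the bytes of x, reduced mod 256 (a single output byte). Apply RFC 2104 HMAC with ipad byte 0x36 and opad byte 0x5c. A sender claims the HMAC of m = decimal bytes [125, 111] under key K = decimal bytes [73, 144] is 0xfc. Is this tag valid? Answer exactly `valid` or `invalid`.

Key decimal bytes [73, 144] = 49 90 is 2 bytes ≤ B = 3; zero-pad to 3 bytes: K' = 49 90 00.
K' ⊕ ipad = 7f a6 36; K' ⊕ opad = 15 cc 5c.
Inner hash: sum = 127+166+54+125+111 = 583; mod 256 = 71 → 47.
Outer hash (recomputed tag): sum = 21+204+92+71 = 388; mod 256 = 132 → 84.
Recomputed tag = 84; claimed = fc → mismatch.

invalid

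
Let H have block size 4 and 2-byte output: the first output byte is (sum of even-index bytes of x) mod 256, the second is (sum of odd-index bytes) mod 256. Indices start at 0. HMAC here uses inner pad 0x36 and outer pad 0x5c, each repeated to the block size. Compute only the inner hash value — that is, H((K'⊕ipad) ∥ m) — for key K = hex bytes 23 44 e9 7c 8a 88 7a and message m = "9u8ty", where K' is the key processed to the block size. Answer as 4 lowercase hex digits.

469d

Key hex bytes 23 44 e9 7c 8a 88 7a is 7 bytes > B = 4, so hash it first: H(key) = 10 48, then zero-pad to 4 bytes: K' = 10 48 00 00.
K' ⊕ ipad = 26 7e 36 36.
Inner input = 26 7e 36 36 ∥ 39 75 38 74 79.
Inner hash: even-index sum = 326 mod 256 = 70; odd-index sum = 413 mod 256 = 157 → 46 9d.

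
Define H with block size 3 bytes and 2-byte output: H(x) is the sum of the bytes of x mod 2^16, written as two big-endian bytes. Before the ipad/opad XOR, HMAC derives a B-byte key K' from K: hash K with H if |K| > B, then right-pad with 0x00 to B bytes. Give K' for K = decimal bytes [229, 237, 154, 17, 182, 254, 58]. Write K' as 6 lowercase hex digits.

|K| = 7 > B = 3, so first hash the key.
H(K): sum = 229+237+154+17+182+254+58 = 1131 → 04 6b.
Zero-pad H(K) = 04 6b to 3 bytes: K' = 04 6b 00.

046b00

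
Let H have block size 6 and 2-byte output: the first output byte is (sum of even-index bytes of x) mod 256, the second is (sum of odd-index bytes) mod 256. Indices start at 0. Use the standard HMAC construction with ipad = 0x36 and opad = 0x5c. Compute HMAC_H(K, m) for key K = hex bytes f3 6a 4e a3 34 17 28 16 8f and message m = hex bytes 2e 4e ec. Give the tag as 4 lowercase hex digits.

c8e4

Key hex bytes f3 6a 4e a3 34 17 28 16 8f is 9 bytes > B = 6, so hash it first: H(key) = 2c 3a, then zero-pad to 6 bytes: K' = 2c 3a 00 00 00 00.
K' ⊕ ipad = 1a 0c 36 36 36 36.  K' ⊕ opad = 70 66 5c 5c 5c 5c.
Inner input = (K'⊕ipad) ∥ m = 1a 0c 36 36 36 36 ∥ 2e 4e ec.
Inner hash: even-index sum = 416 mod 256 = 160; odd-index sum = 198 mod 256 = 198 → a0 c6.
Outer input = (K'⊕opad) ∥ inner = 70 66 5c 5c 5c 5c ∥ a0 c6.
Outer hash (tag): even-index sum = 456 mod 256 = 200; odd-index sum = 484 mod 256 = 228 → c8 e4.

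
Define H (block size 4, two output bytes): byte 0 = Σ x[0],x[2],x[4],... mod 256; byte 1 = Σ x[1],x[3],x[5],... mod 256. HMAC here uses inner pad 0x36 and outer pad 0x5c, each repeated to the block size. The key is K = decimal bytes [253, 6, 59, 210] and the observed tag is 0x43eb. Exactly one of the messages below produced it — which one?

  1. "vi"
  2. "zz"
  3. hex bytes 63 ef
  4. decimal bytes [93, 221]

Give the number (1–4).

3

Key decimal bytes [253, 6, 59, 210] = fd 06 3b d2 is exactly B = 4 bytes: K' = fd 06 3b d2.
K' ⊕ ipad = cb 30 0d e4; K' ⊕ opad = a1 5a 67 8e.
m1: inner = H(cb 30 0d e4 76 69) = 4e 7d; tag = H(a1 5a 67 8e 4e 7d) = 5665
m2: inner = H(cb 30 0d e4 7a 7a) = 52 8e; tag = H(a1 5a 67 8e 52 8e) = 5a76
m3: inner = H(cb 30 0d e4 63 ef) = 3b 03; tag = H(a1 5a 67 8e 3b 03) = 43eb ← matches
m4: inner = H(cb 30 0d e4 5d dd) = 35 f1; tag = H(a1 5a 67 8e 35 f1) = 3dd9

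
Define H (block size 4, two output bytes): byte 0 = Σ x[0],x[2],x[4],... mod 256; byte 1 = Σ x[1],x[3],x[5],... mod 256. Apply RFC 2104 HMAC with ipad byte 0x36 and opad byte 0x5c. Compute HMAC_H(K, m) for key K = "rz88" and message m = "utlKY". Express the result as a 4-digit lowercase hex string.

Key "rz88" = 72 7a 38 38 is exactly B = 4 bytes: K' = 72 7a 38 38.
K' ⊕ ipad = 44 4c 0e 0e.  K' ⊕ opad = 2e 26 64 64.
Inner input = (K'⊕ipad) ∥ m = 44 4c 0e 0e ∥ 75 74 6c 4b 59.
Inner hash: even-index sum = 396 mod 256 = 140; odd-index sum = 281 mod 256 = 25 → 8c 19.
Outer input = (K'⊕opad) ∥ inner = 2e 26 64 64 ∥ 8c 19.
Outer hash (tag): even-index sum = 286 mod 256 = 30; odd-index sum = 163 mod 256 = 163 → 1e a3.

1ea3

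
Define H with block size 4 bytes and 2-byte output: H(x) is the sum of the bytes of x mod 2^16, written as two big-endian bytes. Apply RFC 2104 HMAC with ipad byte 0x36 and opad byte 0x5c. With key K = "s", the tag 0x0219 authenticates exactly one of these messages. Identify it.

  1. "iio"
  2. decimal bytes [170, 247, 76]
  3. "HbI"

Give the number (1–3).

Key "s" = 73 is 1 byte ≤ B = 4; zero-pad to 4 bytes: K' = 73 00 00 00.
K' ⊕ ipad = 45 36 36 36; K' ⊕ opad = 2f 5c 5c 5c.
m1: inner = H(45 36 36 36 69 69 6f) = 02 28; tag = H(2f 5c 5c 5c 02 28) = 016d
m2: inner = H(45 36 36 36 aa f7 4c) = 02 d4; tag = H(2f 5c 5c 5c 02 d4) = 0219 ← matches
m3: inner = H(45 36 36 36 48 62 49) = 01 da; tag = H(2f 5c 5c 5c 01 da) = 021e

2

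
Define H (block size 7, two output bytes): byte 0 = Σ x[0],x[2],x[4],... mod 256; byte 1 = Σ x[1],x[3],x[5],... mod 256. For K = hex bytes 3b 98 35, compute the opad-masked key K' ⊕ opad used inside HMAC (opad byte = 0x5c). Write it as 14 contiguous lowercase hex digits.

67c4695c5c5c5c

Key hex bytes 3b 98 35 is 3 bytes ≤ B = 7; zero-pad to 7 bytes: K' = 3b 98 35 00 00 00 00.
XOR each byte with 0x5c: 3b⊕5c=67, 98⊕5c=c4, 35⊕5c=69, 00⊕5c=5c, 00⊕5c=5c, 00⊕5c=5c, 00⊕5c=5c.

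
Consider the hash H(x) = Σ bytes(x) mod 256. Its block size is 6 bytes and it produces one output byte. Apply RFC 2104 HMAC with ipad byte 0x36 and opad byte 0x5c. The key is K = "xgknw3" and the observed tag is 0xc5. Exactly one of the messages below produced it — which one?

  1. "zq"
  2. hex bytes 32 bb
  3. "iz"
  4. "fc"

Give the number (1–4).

4

Key "xgknw3" = 78 67 6b 6e 77 33 is exactly B = 6 bytes: K' = 78 67 6b 6e 77 33.
K' ⊕ ipad = 4e 51 5d 58 41 05; K' ⊕ opad = 24 3b 37 32 2b 6f.
m1: inner = H(4e 51 5d 58 41 05 7a 71) = 85; tag = H(24 3b 37 32 2b 6f 85) = e7
m2: inner = H(4e 51 5d 58 41 05 32 bb) = 87; tag = H(24 3b 37 32 2b 6f 87) = e9
m3: inner = H(4e 51 5d 58 41 05 69 7a) = 7d; tag = H(24 3b 37 32 2b 6f 7d) = df
m4: inner = H(4e 51 5d 58 41 05 66 63) = 63; tag = H(24 3b 37 32 2b 6f 63) = c5 ← matches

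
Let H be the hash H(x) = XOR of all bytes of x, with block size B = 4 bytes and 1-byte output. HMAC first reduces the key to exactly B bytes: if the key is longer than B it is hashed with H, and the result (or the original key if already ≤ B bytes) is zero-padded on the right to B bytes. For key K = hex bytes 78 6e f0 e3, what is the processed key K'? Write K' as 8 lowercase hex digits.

Key hex bytes 78 6e f0 e3 is exactly B = 4 bytes: K' = 78 6e f0 e3.

786ef0e3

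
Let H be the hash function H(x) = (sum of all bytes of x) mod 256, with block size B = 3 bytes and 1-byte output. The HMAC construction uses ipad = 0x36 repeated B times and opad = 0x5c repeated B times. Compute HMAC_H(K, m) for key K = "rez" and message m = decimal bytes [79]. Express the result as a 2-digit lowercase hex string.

Key "rez" = 72 65 7a is exactly B = 3 bytes: K' = 72 65 7a.
K' ⊕ ipad = 44 53 4c.  K' ⊕ opad = 2e 39 26.
Inner input = (K'⊕ipad) ∥ m = 44 53 4c ∥ 4f.
Inner hash: sum = 68+83+76+79 = 306; mod 256 = 50 → 32.
Outer input = (K'⊕opad) ∥ inner = 2e 39 26 ∥ 32.
Outer hash (tag): sum = 46+57+38+50 = 191 → bf.

bf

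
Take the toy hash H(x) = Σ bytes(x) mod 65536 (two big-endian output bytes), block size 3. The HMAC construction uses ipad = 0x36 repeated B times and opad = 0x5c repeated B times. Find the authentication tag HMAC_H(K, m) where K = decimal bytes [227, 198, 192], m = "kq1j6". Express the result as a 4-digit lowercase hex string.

Key decimal bytes [227, 198, 192] = e3 c6 c0 is exactly B = 3 bytes: K' = e3 c6 c0.
K' ⊕ ipad = d5 f0 f6.  K' ⊕ opad = bf 9a 9c.
Inner input = (K'⊕ipad) ∥ m = d5 f0 f6 ∥ 6b 71 31 6a 36.
Inner hash: sum = 213+240+246+107+113+49+106+54 = 1128 → 04 68.
Outer input = (K'⊕opad) ∥ inner = bf 9a 9c ∥ 04 68.
Outer hash (tag): sum = 191+154+156+4+104 = 609 → 02 61.

0261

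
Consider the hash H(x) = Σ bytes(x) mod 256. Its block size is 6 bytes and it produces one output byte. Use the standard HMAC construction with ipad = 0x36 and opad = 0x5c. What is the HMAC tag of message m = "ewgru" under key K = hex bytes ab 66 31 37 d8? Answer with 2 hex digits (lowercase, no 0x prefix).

2c

Key hex bytes ab 66 31 37 d8 is 5 bytes ≤ B = 6; zero-pad to 6 bytes: K' = ab 66 31 37 d8 00.
K' ⊕ ipad = 9d 50 07 01 ee 36.  K' ⊕ opad = f7 3a 6d 6b 84 5c.
Inner input = (K'⊕ipad) ∥ m = 9d 50 07 01 ee 36 ∥ 65 77 67 72 75.
Inner hash: sum = 157+80+7+1+238+54+101+119+103+114+117 = 1091; mod 256 = 67 → 43.
Outer input = (K'⊕opad) ∥ inner = f7 3a 6d 6b 84 5c ∥ 43.
Outer hash (tag): sum = 247+58+109+107+132+92+67 = 812; mod 256 = 44 → 2c.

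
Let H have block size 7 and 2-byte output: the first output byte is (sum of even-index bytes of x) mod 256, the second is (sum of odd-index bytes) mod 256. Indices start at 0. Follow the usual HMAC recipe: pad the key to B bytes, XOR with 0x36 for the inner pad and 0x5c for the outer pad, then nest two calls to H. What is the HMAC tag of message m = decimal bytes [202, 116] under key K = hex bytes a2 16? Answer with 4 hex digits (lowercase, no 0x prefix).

68ac

Key hex bytes a2 16 is 2 bytes ≤ B = 7; zero-pad to 7 bytes: K' = a2 16 00 00 00 00 00.
K' ⊕ ipad = 94 20 36 36 36 36 36.  K' ⊕ opad = fe 4a 5c 5c 5c 5c 5c.
Inner input = (K'⊕ipad) ∥ m = 94 20 36 36 36 36 36 ∥ ca 74.
Inner hash: even-index sum = 426 mod 256 = 170; odd-index sum = 342 mod 256 = 86 → aa 56.
Outer input = (K'⊕opad) ∥ inner = fe 4a 5c 5c 5c 5c 5c ∥ aa 56.
Outer hash (tag): even-index sum = 616 mod 256 = 104; odd-index sum = 428 mod 256 = 172 → 68 ac.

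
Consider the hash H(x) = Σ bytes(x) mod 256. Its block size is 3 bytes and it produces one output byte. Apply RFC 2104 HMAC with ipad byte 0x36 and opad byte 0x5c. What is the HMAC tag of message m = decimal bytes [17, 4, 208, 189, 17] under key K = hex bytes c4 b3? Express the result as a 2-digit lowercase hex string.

43

Key hex bytes c4 b3 is 2 bytes ≤ B = 3; zero-pad to 3 bytes: K' = c4 b3 00.
K' ⊕ ipad = f2 85 36.  K' ⊕ opad = 98 ef 5c.
Inner input = (K'⊕ipad) ∥ m = f2 85 36 ∥ 11 04 d0 bd 11.
Inner hash: sum = 242+133+54+17+4+208+189+17 = 864; mod 256 = 96 → 60.
Outer input = (K'⊕opad) ∥ inner = 98 ef 5c ∥ 60.
Outer hash (tag): sum = 152+239+92+96 = 579; mod 256 = 67 → 43.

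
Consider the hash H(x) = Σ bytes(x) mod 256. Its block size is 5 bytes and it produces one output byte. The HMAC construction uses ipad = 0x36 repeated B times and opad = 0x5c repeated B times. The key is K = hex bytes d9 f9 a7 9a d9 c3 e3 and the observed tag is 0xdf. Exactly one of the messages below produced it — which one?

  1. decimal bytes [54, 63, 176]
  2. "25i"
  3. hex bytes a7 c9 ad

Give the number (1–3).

1

Key hex bytes d9 f9 a7 9a d9 c3 e3 is 7 bytes > B = 5, so hash it first: H(key) = 92, then zero-pad to 5 bytes: K' = 92 00 00 00 00.
K' ⊕ ipad = a4 36 36 36 36; K' ⊕ opad = ce 5c 5c 5c 5c.
m1: inner = H(a4 36 36 36 36 36 3f b0) = a1; tag = H(ce 5c 5c 5c 5c a1) = df ← matches
m2: inner = H(a4 36 36 36 36 32 35 69) = 4c; tag = H(ce 5c 5c 5c 5c 4c) = 8a
m3: inner = H(a4 36 36 36 36 a7 c9 ad) = 99; tag = H(ce 5c 5c 5c 5c 99) = d7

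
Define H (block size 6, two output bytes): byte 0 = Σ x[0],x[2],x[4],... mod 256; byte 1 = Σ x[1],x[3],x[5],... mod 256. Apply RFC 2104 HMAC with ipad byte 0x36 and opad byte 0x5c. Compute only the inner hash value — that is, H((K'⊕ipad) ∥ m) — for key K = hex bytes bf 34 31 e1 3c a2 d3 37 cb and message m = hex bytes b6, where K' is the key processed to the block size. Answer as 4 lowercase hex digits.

Key hex bytes bf 34 31 e1 3c a2 d3 37 cb is 9 bytes > B = 6, so hash it first: H(key) = ca ee, then zero-pad to 6 bytes: K' = ca ee 00 00 00 00.
K' ⊕ ipad = fc d8 36 36 36 36.
Inner input = fc d8 36 36 36 36 ∥ b6.
Inner hash: even-index sum = 542 mod 256 = 30; odd-index sum = 324 mod 256 = 68 → 1e 44.

1e44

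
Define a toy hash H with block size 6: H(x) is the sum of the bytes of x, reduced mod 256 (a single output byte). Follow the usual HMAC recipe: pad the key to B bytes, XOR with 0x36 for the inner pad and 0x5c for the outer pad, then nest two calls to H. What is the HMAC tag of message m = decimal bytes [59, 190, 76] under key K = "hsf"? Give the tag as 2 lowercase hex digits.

8b

Key "hsf" = 68 73 66 is 3 bytes ≤ B = 6; zero-pad to 6 bytes: K' = 68 73 66 00 00 00.
K' ⊕ ipad = 5e 45 50 36 36 36.  K' ⊕ opad = 34 2f 3a 5c 5c 5c.
Inner input = (K'⊕ipad) ∥ m = 5e 45 50 36 36 36 ∥ 3b be 4c.
Inner hash: sum = 94+69+80+54+54+54+59+190+76 = 730; mod 256 = 218 → da.
Outer input = (K'⊕opad) ∥ inner = 34 2f 3a 5c 5c 5c ∥ da.
Outer hash (tag): sum = 52+47+58+92+92+92+218 = 651; mod 256 = 139 → 8b.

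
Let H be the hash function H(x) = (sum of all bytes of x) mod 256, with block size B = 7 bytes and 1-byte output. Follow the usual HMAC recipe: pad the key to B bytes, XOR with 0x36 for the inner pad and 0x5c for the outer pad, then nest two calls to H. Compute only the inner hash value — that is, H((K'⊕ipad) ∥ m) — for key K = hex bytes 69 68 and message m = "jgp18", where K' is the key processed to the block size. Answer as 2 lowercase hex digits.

75

Key hex bytes 69 68 is 2 bytes ≤ B = 7; zero-pad to 7 bytes: K' = 69 68 00 00 00 00 00.
K' ⊕ ipad = 5f 5e 36 36 36 36 36.
Inner input = 5f 5e 36 36 36 36 36 ∥ 6a 67 70 31 38.
Inner hash: sum = 95+94+54+54+54+54+54+106+103+112+49+56 = 885; mod 256 = 117 → 75.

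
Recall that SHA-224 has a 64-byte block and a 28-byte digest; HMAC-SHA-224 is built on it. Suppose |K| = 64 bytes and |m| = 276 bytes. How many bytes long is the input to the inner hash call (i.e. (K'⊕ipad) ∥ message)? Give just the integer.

Key is 64 ≤ 64 bytes, zero-padded: |K'| = 64.
Inner input = (K'⊕ipad) ∥ m → 64 + 276 = 340 bytes.

340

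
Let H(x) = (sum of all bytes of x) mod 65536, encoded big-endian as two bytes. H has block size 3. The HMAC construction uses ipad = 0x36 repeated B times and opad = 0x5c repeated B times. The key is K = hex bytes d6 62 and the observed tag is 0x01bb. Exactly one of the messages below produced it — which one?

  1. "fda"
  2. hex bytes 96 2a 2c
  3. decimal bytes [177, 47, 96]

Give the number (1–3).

Key hex bytes d6 62 is 2 bytes ≤ B = 3; zero-pad to 3 bytes: K' = d6 62 00.
K' ⊕ ipad = e0 54 36; K' ⊕ opad = 8a 3e 5c.
m1: inner = H(e0 54 36 66 64 61) = 02 95; tag = H(8a 3e 5c 02 95) = 01bb ← matches
m2: inner = H(e0 54 36 96 2a 2c) = 02 56; tag = H(8a 3e 5c 02 56) = 017c
m3: inner = H(e0 54 36 b1 2f 60) = 02 aa; tag = H(8a 3e 5c 02 aa) = 01d0

1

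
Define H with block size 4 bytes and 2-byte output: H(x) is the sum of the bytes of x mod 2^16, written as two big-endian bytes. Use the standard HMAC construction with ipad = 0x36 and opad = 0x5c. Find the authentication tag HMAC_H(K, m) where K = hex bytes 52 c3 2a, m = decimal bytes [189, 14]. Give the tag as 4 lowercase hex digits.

01f7

Key hex bytes 52 c3 2a is 3 bytes ≤ B = 4; zero-pad to 4 bytes: K' = 52 c3 2a 00.
K' ⊕ ipad = 64 f5 1c 36.  K' ⊕ opad = 0e 9f 76 5c.
Inner input = (K'⊕ipad) ∥ m = 64 f5 1c 36 ∥ bd 0e.
Inner hash: sum = 100+245+28+54+189+14 = 630 → 02 76.
Outer input = (K'⊕opad) ∥ inner = 0e 9f 76 5c ∥ 02 76.
Outer hash (tag): sum = 14+159+118+92+2+118 = 503 → 01 f7.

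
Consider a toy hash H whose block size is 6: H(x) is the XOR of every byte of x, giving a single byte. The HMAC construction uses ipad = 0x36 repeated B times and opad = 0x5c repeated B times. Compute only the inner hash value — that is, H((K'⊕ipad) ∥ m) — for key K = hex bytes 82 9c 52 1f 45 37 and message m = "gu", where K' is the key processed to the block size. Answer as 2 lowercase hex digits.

Key hex bytes 82 9c 52 1f 45 37 is exactly B = 6 bytes: K' = 82 9c 52 1f 45 37.
K' ⊕ ipad = b4 aa 64 29 73 01.
Inner input = b4 aa 64 29 73 01 ∥ 67 75.
Inner hash: XOR b4⊕aa⊕64⊕29⊕73⊕01⊕67⊕75 = 33.

33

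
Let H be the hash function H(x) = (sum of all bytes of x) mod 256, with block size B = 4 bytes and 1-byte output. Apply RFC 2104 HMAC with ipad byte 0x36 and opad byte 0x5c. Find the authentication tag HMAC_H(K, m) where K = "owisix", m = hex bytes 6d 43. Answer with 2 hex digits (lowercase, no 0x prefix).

fa

Key "owisix" = 6f 77 69 73 69 78 is 6 bytes > B = 4, so hash it first: H(key) = a3, then zero-pad to 4 bytes: K' = a3 00 00 00.
K' ⊕ ipad = 95 36 36 36.  K' ⊕ opad = ff 5c 5c 5c.
Inner input = (K'⊕ipad) ∥ m = 95 36 36 36 ∥ 6d 43.
Inner hash: sum = 149+54+54+54+109+67 = 487; mod 256 = 231 → e7.
Outer input = (K'⊕opad) ∥ inner = ff 5c 5c 5c ∥ e7.
Outer hash (tag): sum = 255+92+92+92+231 = 762; mod 256 = 250 → fa.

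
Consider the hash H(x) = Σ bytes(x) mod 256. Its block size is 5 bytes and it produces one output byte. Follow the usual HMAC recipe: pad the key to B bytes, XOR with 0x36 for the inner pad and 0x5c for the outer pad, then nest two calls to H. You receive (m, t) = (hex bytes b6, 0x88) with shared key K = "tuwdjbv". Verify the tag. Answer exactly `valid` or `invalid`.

valid

Key "tuwdjbv" = 74 75 77 64 6a 62 76 is 7 bytes > B = 5, so hash it first: H(key) = 06, then zero-pad to 5 bytes: K' = 06 00 00 00 00.
K' ⊕ ipad = 30 36 36 36 36; K' ⊕ opad = 5a 5c 5c 5c 5c.
Inner hash: sum = 48+54+54+54+54+182 = 446; mod 256 = 190 → be.
Outer hash (recomputed tag): sum = 90+92+92+92+92+190 = 648; mod 256 = 136 → 88.
Recomputed tag = 88; claimed = 88 → match.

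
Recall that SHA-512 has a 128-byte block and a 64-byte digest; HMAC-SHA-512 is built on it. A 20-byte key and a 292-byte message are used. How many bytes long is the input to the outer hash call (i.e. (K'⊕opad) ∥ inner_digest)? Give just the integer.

Key is 20 ≤ 128 bytes, zero-padded: |K'| = 128.
Outer input = (K'⊕opad) ∥ H(inner) → 128 + 64 = 192 bytes.

192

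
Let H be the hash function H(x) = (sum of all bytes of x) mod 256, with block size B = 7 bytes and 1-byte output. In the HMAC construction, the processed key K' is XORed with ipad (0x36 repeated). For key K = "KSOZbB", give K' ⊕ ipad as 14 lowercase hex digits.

7d65796c547436

Key "KSOZbB" = 4b 53 4f 5a 62 42 is 6 bytes ≤ B = 7; zero-pad to 7 bytes: K' = 4b 53 4f 5a 62 42 00.
XOR each byte with 0x36: 4b⊕36=7d, 53⊕36=65, 4f⊕36=79, 5a⊕36=6c, 62⊕36=54, 42⊕36=74, 00⊕36=36.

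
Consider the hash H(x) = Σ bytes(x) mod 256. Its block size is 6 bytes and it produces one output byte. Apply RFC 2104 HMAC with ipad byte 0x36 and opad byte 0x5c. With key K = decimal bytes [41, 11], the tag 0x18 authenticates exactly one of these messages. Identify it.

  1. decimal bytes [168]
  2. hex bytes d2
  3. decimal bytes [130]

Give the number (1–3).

1

Key decimal bytes [41, 11] = 29 0b is 2 bytes ≤ B = 6; zero-pad to 6 bytes: K' = 29 0b 00 00 00 00.
K' ⊕ ipad = 1f 3d 36 36 36 36; K' ⊕ opad = 75 57 5c 5c 5c 5c.
m1: inner = H(1f 3d 36 36 36 36 a8) = dc; tag = H(75 57 5c 5c 5c 5c dc) = 18 ← matches
m2: inner = H(1f 3d 36 36 36 36 d2) = 06; tag = H(75 57 5c 5c 5c 5c 06) = 42
m3: inner = H(1f 3d 36 36 36 36 82) = b6; tag = H(75 57 5c 5c 5c 5c b6) = f2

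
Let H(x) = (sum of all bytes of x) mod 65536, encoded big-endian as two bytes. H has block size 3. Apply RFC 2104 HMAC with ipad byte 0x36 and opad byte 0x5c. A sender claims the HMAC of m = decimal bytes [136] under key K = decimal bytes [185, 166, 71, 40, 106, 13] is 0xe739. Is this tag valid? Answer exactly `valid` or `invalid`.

Key decimal bytes [185, 166, 71, 40, 106, 13] = b9 a6 47 28 6a 0d is 6 bytes > B = 3, so hash it first: H(key) = 02 45, then zero-pad to 3 bytes: K' = 02 45 00.
K' ⊕ ipad = 34 73 36; K' ⊕ opad = 5e 19 5c.
Inner hash: sum = 52+115+54+136 = 357 → 01 65.
Outer hash (recomputed tag): sum = 94+25+92+1+101 = 313 → 01 39.
Recomputed tag = 0139; claimed = e739 → mismatch.

invalid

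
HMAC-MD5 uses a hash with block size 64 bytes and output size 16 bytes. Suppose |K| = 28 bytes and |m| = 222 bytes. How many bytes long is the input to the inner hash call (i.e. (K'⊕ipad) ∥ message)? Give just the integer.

286

Key is 28 ≤ 64 bytes, zero-padded: |K'| = 64.
Inner input = (K'⊕ipad) ∥ m → 64 + 222 = 286 bytes.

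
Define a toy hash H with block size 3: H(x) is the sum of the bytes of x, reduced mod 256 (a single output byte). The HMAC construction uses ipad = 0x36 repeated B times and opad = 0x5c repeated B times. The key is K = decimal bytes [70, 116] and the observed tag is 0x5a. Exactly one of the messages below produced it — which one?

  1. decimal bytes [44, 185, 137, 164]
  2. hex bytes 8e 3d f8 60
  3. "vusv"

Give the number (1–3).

3

Key decimal bytes [70, 116] = 46 74 is 2 bytes ≤ B = 3; zero-pad to 3 bytes: K' = 46 74 00.
K' ⊕ ipad = 70 42 36; K' ⊕ opad = 1a 28 5c.
m1: inner = H(70 42 36 2c b9 89 a4) = fa; tag = H(1a 28 5c fa) = 98
m2: inner = H(70 42 36 8e 3d f8 60) = 0b; tag = H(1a 28 5c 0b) = a9
m3: inner = H(70 42 36 76 75 73 76) = bc; tag = H(1a 28 5c bc) = 5a ← matches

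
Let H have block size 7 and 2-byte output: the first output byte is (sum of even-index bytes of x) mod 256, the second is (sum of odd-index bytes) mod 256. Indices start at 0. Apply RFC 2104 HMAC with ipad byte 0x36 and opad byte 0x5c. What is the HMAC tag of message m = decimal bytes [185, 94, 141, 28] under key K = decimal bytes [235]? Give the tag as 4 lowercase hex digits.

b30d

Key decimal bytes [235] = eb is 1 byte ≤ B = 7; zero-pad to 7 bytes: K' = eb 00 00 00 00 00 00.
K' ⊕ ipad = dd 36 36 36 36 36 36.  K' ⊕ opad = b7 5c 5c 5c 5c 5c 5c.
Inner input = (K'⊕ipad) ∥ m = dd 36 36 36 36 36 36 ∥ b9 5e 8d 1c.
Inner hash: even-index sum = 505 mod 256 = 249; odd-index sum = 488 mod 256 = 232 → f9 e8.
Outer input = (K'⊕opad) ∥ inner = b7 5c 5c 5c 5c 5c 5c ∥ f9 e8.
Outer hash (tag): even-index sum = 691 mod 256 = 179; odd-index sum = 525 mod 256 = 13 → b3 0d.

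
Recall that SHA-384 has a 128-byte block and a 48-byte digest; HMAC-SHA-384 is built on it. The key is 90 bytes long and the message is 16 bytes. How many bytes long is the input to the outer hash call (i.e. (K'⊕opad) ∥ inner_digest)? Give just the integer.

Key is 90 ≤ 128 bytes, zero-padded: |K'| = 128.
Outer input = (K'⊕opad) ∥ H(inner) → 128 + 48 = 176 bytes.

176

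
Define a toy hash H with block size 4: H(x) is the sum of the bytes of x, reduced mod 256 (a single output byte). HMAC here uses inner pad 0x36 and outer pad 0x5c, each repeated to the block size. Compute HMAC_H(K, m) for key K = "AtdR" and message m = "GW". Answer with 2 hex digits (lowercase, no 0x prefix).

98

Key "AtdR" = 41 74 64 52 is exactly B = 4 bytes: K' = 41 74 64 52.
K' ⊕ ipad = 77 42 52 64.  K' ⊕ opad = 1d 28 38 0e.
Inner input = (K'⊕ipad) ∥ m = 77 42 52 64 ∥ 47 57.
Inner hash: sum = 119+66+82+100+71+87 = 525; mod 256 = 13 → 0d.
Outer input = (K'⊕opad) ∥ inner = 1d 28 38 0e ∥ 0d.
Outer hash (tag): sum = 29+40+56+14+13 = 152 → 98.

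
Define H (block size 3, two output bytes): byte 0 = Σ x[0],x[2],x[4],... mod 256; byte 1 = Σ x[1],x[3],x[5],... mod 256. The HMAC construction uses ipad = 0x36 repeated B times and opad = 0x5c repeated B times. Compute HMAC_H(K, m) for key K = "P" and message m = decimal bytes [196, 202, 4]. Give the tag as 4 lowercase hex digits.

66c2

Key "P" = 50 is 1 byte ≤ B = 3; zero-pad to 3 bytes: K' = 50 00 00.
K' ⊕ ipad = 66 36 36.  K' ⊕ opad = 0c 5c 5c.
Inner input = (K'⊕ipad) ∥ m = 66 36 36 ∥ c4 ca 04.
Inner hash: even-index sum = 358 mod 256 = 102; odd-index sum = 254 mod 256 = 254 → 66 fe.
Outer input = (K'⊕opad) ∥ inner = 0c 5c 5c ∥ 66 fe.
Outer hash (tag): even-index sum = 358 mod 256 = 102; odd-index sum = 194 mod 256 = 194 → 66 c2.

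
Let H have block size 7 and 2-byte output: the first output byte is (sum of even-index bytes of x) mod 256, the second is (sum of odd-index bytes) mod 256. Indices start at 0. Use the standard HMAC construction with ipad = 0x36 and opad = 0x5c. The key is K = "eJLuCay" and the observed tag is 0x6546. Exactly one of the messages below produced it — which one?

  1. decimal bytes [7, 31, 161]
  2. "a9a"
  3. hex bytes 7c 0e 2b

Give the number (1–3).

Key "eJLuCay" = 65 4a 4c 75 43 61 79 is exactly B = 7 bytes: K' = 65 4a 4c 75 43 61 79.
K' ⊕ ipad = 53 7c 7a 43 75 57 4f; K' ⊕ opad = 39 16 10 29 1f 3d 25.
m1: inner = H(53 7c 7a 43 75 57 4f 07 1f a1) = b0 be; tag = H(39 16 10 29 1f 3d 25 b0 be) = 4b2c
m2: inner = H(53 7c 7a 43 75 57 4f 61 39 61) = ca d8; tag = H(39 16 10 29 1f 3d 25 ca d8) = 6546 ← matches
m3: inner = H(53 7c 7a 43 75 57 4f 7c 0e 2b) = 9f bd; tag = H(39 16 10 29 1f 3d 25 9f bd) = 4a1b

2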